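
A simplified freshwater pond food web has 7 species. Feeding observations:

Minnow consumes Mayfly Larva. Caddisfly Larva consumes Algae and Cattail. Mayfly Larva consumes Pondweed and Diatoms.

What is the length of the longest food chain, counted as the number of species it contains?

One longest chain: Diatoms → Mayfly Larva → Minnow.
It has 3 species and 2 links.

3 species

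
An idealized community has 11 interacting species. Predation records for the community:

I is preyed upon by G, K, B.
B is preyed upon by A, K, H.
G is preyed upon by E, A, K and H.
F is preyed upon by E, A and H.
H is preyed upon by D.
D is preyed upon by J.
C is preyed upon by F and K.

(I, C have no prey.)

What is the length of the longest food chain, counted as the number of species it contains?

One longest chain: I → G → H → D → J.
It has 5 species and 4 links.

5 species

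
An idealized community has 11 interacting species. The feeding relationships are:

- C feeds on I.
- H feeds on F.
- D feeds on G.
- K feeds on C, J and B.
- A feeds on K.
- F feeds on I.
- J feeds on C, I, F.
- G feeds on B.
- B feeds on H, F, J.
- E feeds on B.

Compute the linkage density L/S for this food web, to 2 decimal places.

There are L = 16 links among S = 11 species.
L/S = 16/11 = 1.4545 ≈ 1.45.

L/S = 1.45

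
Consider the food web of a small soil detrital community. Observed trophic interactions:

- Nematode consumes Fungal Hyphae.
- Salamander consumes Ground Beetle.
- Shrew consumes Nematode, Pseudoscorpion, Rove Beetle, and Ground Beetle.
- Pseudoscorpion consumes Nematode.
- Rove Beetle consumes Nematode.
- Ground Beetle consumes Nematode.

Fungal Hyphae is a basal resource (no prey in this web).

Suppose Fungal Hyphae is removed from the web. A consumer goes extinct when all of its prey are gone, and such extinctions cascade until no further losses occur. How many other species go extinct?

6

Remove Fungal Hyphae.
Round 1: Nematode (all prey gone) → extinct.
Round 2: Rove Beetle (all prey gone), Pseudoscorpion (all prey gone), Ground Beetle (all prey gone) → extinct.
Round 3: Shrew (all prey gone), Salamander (all prey gone) → extinct.
No further losses. Total secondary extinctions: 6.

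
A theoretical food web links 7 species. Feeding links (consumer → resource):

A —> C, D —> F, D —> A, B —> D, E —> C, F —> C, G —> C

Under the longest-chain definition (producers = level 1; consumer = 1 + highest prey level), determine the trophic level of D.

Trophic level 3

C is a producer → level 1.
A eats C → level 2.
D eats A (level 2); other prey at levels: F 2 → level 3.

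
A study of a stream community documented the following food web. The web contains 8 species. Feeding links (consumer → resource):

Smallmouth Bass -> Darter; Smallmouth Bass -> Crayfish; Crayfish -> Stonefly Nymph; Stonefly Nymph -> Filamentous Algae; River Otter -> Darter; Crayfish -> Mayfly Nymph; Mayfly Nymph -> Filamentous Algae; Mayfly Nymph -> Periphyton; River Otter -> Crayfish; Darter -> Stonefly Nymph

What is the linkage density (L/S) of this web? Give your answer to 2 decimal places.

L/S = 1.25

There are L = 10 links among S = 8 species.
L/S = 10/8 = 1.2500 ≈ 1.25.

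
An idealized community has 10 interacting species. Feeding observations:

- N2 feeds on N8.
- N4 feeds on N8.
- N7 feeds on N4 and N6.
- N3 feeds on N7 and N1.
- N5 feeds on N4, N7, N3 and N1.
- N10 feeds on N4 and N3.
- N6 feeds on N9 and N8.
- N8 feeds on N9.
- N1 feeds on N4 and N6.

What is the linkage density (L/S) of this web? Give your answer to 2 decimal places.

L/S = 1.70

There are L = 17 links among S = 10 species.
L/S = 17/10 = 1.7000 ≈ 1.70.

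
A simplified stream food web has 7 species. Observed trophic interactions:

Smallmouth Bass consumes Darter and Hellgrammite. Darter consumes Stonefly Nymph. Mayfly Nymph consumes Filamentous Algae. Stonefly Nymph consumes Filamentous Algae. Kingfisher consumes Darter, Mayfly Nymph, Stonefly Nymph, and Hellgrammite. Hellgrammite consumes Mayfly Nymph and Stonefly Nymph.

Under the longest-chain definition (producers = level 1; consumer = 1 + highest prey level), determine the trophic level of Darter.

Filamentous Algae is a producer → level 1.
Stonefly Nymph eats Filamentous Algae → level 2.
Darter eats Stonefly Nymph → level 3.

Trophic level 3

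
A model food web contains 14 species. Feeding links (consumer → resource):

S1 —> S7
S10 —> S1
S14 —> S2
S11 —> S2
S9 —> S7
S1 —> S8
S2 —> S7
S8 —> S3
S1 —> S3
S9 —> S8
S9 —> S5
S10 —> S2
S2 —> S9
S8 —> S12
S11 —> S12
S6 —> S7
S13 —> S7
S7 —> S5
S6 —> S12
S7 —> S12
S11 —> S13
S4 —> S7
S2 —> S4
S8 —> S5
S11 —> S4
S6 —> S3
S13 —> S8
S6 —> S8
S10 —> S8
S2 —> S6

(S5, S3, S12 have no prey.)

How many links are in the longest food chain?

4 links

One longest chain: S5 → S7 → S4 → S2 → S14.
It has 5 species and 4 links.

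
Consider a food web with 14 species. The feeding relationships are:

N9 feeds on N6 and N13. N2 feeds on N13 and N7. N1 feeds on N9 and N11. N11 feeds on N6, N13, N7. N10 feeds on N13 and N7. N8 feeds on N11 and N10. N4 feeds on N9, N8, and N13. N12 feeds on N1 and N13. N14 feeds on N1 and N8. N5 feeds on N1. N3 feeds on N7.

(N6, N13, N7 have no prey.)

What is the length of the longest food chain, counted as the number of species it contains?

One longest chain: N6 → N11 → N1 → N5.
It has 4 species and 3 links.

4 species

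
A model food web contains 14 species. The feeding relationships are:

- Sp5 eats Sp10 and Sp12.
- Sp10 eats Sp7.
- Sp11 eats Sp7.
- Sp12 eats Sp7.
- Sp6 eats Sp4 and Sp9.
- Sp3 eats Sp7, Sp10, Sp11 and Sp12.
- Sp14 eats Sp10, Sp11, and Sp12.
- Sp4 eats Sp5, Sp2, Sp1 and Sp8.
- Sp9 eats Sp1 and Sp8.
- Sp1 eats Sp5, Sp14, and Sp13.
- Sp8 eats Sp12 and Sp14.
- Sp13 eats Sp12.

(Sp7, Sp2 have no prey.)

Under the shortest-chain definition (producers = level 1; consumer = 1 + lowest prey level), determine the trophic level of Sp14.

Sp7 is a producer → level 1.
Sp11 eats Sp7 → level 2.
Sp14 eats Sp11 → level 3.
No prey of Sp14 is below level 2, so 3 is the minimum.

Trophic level 3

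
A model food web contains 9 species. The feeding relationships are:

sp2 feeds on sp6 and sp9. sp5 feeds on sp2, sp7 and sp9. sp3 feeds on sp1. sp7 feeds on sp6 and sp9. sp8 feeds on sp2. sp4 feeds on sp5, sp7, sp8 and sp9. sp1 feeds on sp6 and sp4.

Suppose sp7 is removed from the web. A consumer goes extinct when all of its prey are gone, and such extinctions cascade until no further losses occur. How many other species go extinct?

Remove sp7.
Every predator of it retains at least one other prey: sp5 still has sp9, sp2; sp4 still has sp9, sp8, sp5.
No consumer loses all prey, so no secondary extinctions occur.

0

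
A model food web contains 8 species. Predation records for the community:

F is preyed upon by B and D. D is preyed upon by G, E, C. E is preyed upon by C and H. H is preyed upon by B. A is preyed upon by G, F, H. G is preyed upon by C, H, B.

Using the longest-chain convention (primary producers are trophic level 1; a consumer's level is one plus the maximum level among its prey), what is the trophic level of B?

A is a producer → level 1.
F eats A → level 2.
D eats F → level 3.
G eats D (level 3); other prey at levels: A 1 → level 4.
H eats G (level 4); other prey at levels: A 1, E 4 → level 5.
B eats H (level 5); other prey at levels: F 2, G 4 → level 6.

Trophic level 6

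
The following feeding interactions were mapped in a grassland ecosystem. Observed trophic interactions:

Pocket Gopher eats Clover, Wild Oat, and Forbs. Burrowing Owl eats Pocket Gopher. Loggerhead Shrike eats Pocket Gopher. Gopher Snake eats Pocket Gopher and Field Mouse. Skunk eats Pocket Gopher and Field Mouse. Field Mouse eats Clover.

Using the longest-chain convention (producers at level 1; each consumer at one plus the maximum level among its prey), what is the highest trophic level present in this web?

Producers (level 1): Clover, Forbs, Wild Oat.
Clover → Pocket Gopher → Loggerhead Shrike gives Loggerhead Shrike level 3.
No species has a prey at level 3, so no species reaches level 4.

3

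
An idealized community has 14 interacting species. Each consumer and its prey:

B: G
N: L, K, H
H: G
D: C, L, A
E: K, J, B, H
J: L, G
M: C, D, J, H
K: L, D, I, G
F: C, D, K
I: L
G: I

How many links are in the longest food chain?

4 links

One longest chain: L → I → G → H → M.
It has 5 species and 4 links.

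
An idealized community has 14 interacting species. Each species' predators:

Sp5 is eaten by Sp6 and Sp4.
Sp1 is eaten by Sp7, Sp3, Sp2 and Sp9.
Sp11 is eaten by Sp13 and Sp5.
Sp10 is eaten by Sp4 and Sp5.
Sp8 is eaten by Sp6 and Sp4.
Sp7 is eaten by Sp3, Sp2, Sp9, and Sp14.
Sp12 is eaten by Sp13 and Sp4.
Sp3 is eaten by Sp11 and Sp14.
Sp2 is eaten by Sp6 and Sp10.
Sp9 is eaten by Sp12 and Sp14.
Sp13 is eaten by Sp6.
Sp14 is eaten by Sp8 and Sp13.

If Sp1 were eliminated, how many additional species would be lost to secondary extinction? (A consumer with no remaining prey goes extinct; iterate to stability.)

Remove Sp1.
Round 1: Sp7 (all prey gone) → extinct.
Round 2: Sp3 (all prey gone), Sp9 (all prey gone), Sp2 (all prey gone) → extinct.
Round 3: Sp10 (all prey gone), Sp12 (all prey gone), Sp14 (all prey gone), Sp11 (all prey gone) → extinct.
Round 4: Sp5 (all prey gone), Sp13 (all prey gone), Sp8 (all prey gone) → extinct.
Round 5: Sp4 (all prey gone), Sp6 (all prey gone) → extinct.
No further losses. Total secondary extinctions: 13.

13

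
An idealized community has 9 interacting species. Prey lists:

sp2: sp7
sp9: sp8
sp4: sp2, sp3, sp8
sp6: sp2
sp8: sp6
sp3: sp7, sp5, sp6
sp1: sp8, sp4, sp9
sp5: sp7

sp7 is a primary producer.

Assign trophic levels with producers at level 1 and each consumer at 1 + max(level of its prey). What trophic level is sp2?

sp7 is a producer → level 1.
sp2 eats sp7 → level 2.

Trophic level 2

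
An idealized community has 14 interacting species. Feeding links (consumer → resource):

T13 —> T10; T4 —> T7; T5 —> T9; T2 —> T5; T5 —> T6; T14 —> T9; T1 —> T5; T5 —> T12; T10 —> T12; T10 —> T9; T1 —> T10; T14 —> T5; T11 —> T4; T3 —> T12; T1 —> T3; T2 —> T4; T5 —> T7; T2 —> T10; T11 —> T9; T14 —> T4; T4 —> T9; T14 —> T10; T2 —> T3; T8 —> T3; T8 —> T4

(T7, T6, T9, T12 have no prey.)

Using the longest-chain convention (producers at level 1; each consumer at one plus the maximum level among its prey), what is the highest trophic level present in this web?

Producers (level 1): T7, T6, T9, T12.
T9 → T10 → T13 gives T13 level 3.
No species has a prey at level 3, so no species reaches level 4.

3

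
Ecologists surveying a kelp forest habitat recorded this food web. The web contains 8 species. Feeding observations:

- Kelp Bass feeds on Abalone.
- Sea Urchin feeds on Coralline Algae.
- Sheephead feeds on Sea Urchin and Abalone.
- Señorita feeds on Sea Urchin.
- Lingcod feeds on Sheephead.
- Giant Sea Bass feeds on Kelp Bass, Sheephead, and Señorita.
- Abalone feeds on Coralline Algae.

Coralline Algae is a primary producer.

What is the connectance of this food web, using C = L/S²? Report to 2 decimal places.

C = 0.16

The web has S = 8 species and L = 10 feeding links.
C = L / S² = 10 / 64 = 0.1562 ≈ 0.16.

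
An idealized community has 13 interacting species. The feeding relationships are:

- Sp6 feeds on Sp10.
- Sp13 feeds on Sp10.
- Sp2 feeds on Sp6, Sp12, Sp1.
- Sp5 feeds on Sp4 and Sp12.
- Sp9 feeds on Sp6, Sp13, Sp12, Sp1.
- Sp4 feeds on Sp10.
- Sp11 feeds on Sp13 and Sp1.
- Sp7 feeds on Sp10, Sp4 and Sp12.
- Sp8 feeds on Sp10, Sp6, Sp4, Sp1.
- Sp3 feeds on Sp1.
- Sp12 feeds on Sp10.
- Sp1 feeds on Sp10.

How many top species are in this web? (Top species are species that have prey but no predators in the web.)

Top species (has prey, but nothing eats it): Sp8, Sp2, Sp11, Sp3, Sp5, Sp9, Sp7.
Count: 7.

7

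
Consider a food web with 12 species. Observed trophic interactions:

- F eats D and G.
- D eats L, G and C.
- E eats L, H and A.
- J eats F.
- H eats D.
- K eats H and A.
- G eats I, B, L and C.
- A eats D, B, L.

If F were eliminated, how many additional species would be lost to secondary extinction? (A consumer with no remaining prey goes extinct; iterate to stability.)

1

Remove F.
Round 1: J (all prey gone) → extinct.
No further losses. Total secondary extinctions: 1.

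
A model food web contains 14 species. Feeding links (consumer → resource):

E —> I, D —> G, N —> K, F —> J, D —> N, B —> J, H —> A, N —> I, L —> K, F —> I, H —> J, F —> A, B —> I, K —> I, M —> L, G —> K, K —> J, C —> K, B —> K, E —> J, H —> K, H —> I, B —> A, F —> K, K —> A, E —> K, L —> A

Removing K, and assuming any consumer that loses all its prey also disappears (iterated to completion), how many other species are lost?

Remove K.
Round 1: G (all prey gone), C (all prey gone) → extinct.
No further losses. Total secondary extinctions: 2.

2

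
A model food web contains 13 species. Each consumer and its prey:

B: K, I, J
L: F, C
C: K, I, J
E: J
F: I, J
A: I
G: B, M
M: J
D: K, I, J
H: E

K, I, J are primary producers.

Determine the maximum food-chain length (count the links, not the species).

One longest chain: J → M → G.
It has 3 species and 2 links.

2 links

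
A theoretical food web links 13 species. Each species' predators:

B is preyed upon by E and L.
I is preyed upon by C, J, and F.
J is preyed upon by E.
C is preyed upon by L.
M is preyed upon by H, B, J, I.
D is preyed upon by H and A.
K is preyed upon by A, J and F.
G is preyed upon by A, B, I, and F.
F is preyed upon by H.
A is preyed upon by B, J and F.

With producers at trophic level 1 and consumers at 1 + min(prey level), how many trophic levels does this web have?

3

Producers (level 1): G, M, K, D.
Following each consumer down to its lowest-level prey: G → B → L (levels 1 through 3).
All prey of L (B 2, C 3) are at level 2 or above, so L is at level 1 + 2 = 3.
Every consumer has at least one prey at level 2 or below, so none exceeds level 3.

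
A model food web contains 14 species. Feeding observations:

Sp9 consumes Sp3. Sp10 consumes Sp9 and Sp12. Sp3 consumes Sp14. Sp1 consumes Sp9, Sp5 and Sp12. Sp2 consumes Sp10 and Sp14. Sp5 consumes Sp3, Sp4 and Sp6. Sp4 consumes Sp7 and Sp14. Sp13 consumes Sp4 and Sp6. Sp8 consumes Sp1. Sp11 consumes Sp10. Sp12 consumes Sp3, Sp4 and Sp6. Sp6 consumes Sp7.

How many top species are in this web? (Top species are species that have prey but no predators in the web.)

Top species (has prey, but nothing eats it): Sp13, Sp2, Sp8, Sp11.
Count: 4.

4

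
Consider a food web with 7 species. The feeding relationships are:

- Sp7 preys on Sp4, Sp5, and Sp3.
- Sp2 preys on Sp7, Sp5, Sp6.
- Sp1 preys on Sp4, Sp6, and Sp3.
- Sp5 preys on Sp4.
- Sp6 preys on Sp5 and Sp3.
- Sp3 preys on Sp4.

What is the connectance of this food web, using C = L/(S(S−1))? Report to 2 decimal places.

The web has S = 7 species and L = 13 feeding links.
C = L / (S(S−1)) = 13 / 42 = 0.3095 ≈ 0.31.

C = 0.31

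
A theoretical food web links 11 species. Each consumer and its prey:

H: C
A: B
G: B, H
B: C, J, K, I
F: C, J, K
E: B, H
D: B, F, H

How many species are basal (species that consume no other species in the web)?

4

Basal species (no prey listed): C, J, K, I.
Count: 4.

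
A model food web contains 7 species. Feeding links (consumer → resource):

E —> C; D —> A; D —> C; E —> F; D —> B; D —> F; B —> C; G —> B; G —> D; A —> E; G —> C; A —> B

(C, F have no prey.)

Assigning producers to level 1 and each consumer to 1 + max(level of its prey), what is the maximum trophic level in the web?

Producers (level 1): C, F.
C → B → A → D → G gives G level 5.
No species has a prey at level 5, so no species reaches level 6.

5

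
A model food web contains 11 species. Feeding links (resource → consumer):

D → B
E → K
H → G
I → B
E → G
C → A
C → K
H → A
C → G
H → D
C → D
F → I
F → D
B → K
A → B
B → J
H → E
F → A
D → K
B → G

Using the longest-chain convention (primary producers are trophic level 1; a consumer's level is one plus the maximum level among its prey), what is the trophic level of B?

F is a producer → level 1.
I eats F → level 2.
B eats I (level 2); other prey at levels: A 2, D 2 → level 3.

Trophic level 3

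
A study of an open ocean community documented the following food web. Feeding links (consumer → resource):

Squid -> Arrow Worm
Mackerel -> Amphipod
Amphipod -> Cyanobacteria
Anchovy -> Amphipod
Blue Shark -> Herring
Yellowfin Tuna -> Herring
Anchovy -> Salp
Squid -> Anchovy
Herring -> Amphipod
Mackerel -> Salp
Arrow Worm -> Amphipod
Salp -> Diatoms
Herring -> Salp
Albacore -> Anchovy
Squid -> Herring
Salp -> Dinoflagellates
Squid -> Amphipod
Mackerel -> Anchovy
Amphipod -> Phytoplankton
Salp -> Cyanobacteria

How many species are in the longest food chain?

4 species

One longest chain: Phytoplankton → Amphipod → Anchovy → Albacore.
It has 4 species and 3 links.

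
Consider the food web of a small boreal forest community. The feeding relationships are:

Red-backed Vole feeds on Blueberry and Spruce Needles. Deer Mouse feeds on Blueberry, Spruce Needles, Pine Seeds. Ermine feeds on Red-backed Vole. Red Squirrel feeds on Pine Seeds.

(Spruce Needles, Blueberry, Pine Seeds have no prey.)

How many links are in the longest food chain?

2 links

One longest chain: Spruce Needles → Red-backed Vole → Ermine.
It has 3 species and 2 links.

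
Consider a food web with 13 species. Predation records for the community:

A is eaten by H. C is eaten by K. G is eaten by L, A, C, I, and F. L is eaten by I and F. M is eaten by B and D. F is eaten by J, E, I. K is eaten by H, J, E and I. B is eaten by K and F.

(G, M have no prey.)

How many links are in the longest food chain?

One longest chain: M → B → F → I.
It has 4 species and 3 links.

3 links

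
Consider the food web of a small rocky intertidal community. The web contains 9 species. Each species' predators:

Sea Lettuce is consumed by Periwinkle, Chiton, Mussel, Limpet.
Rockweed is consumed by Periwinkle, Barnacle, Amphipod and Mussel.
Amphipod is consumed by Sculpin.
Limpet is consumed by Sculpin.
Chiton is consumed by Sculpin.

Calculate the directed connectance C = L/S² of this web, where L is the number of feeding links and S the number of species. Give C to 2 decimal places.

The web has S = 9 species and L = 11 feeding links.
C = L / S² = 11 / 81 = 0.1358 ≈ 0.14.

C = 0.14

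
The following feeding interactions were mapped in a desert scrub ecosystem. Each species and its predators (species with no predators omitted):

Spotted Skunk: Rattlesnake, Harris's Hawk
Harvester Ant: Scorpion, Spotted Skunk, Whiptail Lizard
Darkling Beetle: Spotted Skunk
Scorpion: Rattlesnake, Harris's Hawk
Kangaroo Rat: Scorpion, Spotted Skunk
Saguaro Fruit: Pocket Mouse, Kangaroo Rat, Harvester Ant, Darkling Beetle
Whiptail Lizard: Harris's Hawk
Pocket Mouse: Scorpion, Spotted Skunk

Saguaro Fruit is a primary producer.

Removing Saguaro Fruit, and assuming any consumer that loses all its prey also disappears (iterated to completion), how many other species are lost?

Remove Saguaro Fruit.
Round 1: Pocket Mouse (all prey gone), Kangaroo Rat (all prey gone), Harvester Ant (all prey gone), Darkling Beetle (all prey gone) → extinct.
Round 2: Scorpion (all prey gone), Spotted Skunk (all prey gone), Whiptail Lizard (all prey gone) → extinct.
Round 3: Rattlesnake (all prey gone), Harris's Hawk (all prey gone) → extinct.
No further losses. Total secondary extinctions: 9.

9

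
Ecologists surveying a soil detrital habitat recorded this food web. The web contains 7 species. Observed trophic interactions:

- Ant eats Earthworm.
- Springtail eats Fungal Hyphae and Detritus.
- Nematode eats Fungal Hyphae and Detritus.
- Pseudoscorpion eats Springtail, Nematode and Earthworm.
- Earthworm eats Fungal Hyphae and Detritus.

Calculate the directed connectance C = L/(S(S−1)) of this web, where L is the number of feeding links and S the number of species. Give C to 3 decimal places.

C = 0.238

The web has S = 7 species and L = 10 feeding links.
C = L / (S(S−1)) = 10 / 42 = 0.2381 ≈ 0.238.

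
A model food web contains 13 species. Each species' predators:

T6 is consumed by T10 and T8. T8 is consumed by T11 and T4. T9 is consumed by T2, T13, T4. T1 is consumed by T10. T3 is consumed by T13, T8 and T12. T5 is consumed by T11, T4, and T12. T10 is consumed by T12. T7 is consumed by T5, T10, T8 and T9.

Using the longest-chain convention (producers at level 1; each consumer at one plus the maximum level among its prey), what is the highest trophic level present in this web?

Producers (level 1): T1, T7, T3, T6.
T7 → T9 → T2 gives T2 level 3.
No species has a prey at level 3, so no species reaches level 4.

3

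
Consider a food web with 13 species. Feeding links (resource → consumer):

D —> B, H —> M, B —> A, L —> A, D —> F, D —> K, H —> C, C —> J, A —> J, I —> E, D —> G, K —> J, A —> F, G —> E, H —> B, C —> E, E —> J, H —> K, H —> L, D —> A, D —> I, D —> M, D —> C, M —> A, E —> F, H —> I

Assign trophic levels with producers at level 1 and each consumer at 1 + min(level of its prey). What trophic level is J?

D is a producer → level 1.
K eats D → level 2.
J eats K → level 3.
No prey of J is below level 2, so 3 is the minimum.

Trophic level 3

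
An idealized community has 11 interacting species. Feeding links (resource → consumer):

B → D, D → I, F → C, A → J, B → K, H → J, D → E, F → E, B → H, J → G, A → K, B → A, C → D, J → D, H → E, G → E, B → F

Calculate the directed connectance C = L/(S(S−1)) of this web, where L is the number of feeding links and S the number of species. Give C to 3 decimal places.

The web has S = 11 species and L = 17 feeding links.
C = L / (S(S−1)) = 17 / 110 = 0.1545 ≈ 0.155.

C = 0.155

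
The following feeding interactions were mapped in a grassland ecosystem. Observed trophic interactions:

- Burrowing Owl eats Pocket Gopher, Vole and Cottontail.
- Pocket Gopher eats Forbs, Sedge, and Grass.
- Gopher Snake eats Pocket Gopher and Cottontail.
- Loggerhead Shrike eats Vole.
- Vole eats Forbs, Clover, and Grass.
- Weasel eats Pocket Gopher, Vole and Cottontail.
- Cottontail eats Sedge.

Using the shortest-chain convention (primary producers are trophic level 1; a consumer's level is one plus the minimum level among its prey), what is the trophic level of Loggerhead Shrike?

Grass is a producer → level 1.
Vole eats Grass → level 2.
Loggerhead Shrike eats Vole → level 3.
No prey of Loggerhead Shrike is below level 2, so 3 is the minimum.

Trophic level 3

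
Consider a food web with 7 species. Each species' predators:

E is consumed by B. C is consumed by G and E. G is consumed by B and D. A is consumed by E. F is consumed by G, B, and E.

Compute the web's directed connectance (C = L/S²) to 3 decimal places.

C = 0.184

The web has S = 7 species and L = 9 feeding links.
C = L / S² = 9 / 49 = 0.1837 ≈ 0.184.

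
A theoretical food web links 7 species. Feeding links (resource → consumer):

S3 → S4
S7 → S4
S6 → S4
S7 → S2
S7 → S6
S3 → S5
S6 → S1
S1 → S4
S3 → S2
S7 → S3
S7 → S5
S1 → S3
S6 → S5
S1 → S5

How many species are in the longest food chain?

5 species

One longest chain: S7 → S6 → S1 → S3 → S2.
It has 5 species and 4 links.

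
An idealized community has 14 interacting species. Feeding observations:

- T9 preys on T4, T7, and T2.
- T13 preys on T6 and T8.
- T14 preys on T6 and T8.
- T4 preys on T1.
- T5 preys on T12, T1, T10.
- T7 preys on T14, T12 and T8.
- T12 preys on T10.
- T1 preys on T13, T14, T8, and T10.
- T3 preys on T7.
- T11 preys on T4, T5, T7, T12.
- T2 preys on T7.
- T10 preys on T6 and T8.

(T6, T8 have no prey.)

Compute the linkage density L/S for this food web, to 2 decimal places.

There are L = 27 links among S = 14 species.
L/S = 27/14 = 1.9286 ≈ 1.93.

L/S = 1.93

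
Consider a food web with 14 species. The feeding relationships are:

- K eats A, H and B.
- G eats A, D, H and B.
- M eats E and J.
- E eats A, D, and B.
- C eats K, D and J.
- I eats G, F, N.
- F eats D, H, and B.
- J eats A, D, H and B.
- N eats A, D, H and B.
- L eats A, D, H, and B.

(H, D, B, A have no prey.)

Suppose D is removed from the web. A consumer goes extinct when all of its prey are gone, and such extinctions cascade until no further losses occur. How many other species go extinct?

0

Remove D.
Every predator of it retains at least one other prey: G still has H, B, A; J still has H, B, A; N still has H, B, A; E still has B, A; F still has H, B; L still has H, B, A; C still has K, J.
No consumer loses all prey, so no secondary extinctions occur.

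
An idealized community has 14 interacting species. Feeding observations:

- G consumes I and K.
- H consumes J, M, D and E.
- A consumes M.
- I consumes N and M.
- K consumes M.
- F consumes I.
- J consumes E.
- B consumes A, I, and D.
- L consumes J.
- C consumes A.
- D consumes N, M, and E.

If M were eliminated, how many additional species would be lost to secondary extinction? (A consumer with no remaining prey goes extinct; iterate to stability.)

Remove M.
Round 1: A (all prey gone), K (all prey gone) → extinct.
Round 2: C (all prey gone) → extinct.
No further losses. Total secondary extinctions: 3.

3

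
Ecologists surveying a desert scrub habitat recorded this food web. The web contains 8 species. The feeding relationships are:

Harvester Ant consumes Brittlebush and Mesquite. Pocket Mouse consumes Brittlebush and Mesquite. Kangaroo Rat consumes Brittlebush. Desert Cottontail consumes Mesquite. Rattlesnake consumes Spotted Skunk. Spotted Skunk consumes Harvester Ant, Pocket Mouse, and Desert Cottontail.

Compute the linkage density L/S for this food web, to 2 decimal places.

There are L = 10 links among S = 8 species.
L/S = 10/8 = 1.2500 ≈ 1.25.

L/S = 1.25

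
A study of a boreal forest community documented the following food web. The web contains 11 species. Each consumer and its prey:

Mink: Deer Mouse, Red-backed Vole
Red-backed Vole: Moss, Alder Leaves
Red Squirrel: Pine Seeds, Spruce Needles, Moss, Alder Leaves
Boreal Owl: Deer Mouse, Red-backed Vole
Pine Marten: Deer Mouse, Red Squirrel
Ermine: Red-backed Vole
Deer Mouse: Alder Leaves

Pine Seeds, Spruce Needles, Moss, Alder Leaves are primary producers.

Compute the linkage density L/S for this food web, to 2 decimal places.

L/S = 1.27

There are L = 14 links among S = 11 species.
L/S = 14/11 = 1.2727 ≈ 1.27.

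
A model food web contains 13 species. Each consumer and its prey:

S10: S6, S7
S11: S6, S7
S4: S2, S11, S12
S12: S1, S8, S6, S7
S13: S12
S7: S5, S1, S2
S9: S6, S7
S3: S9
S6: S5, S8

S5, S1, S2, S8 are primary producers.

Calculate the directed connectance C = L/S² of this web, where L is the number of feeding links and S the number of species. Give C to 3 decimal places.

C = 0.118

The web has S = 13 species and L = 20 feeding links.
C = L / S² = 20 / 169 = 0.1183 ≈ 0.118.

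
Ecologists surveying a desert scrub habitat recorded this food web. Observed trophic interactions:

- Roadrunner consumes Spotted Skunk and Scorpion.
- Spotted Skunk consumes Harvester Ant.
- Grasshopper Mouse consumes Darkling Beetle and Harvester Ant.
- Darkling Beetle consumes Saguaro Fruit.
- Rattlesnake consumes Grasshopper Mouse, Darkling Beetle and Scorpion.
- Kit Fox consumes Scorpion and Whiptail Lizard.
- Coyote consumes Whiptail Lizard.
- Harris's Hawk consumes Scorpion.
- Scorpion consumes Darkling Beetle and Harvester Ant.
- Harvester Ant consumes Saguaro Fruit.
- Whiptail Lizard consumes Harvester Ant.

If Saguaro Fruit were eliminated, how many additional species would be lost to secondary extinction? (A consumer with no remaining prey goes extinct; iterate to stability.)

11

Remove Saguaro Fruit.
Round 1: Harvester Ant (all prey gone), Darkling Beetle (all prey gone) → extinct.
Round 2: Grasshopper Mouse (all prey gone), Spotted Skunk (all prey gone), Whiptail Lizard (all prey gone), Scorpion (all prey gone) → extinct.
Round 3: Roadrunner (all prey gone), Coyote (all prey gone), Kit Fox (all prey gone), Rattlesnake (all prey gone), Harris's Hawk (all prey gone) → extinct.
No further losses. Total secondary extinctions: 11.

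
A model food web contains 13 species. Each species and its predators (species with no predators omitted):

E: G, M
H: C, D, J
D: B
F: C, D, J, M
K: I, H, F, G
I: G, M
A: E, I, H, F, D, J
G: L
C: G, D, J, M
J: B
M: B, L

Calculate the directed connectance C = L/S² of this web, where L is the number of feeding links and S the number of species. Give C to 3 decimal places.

C = 0.178

The web has S = 13 species and L = 30 feeding links.
C = L / S² = 30 / 169 = 0.1775 ≈ 0.178.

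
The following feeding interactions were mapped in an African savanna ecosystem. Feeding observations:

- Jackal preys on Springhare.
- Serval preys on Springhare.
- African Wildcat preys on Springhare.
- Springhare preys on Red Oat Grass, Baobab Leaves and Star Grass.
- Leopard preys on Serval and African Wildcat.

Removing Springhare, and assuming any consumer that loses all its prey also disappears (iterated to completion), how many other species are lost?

4

Remove Springhare.
Round 1: African Wildcat (all prey gone), Serval (all prey gone), Jackal (all prey gone) → extinct.
Round 2: Leopard (all prey gone) → extinct.
No further losses. Total secondary extinctions: 4.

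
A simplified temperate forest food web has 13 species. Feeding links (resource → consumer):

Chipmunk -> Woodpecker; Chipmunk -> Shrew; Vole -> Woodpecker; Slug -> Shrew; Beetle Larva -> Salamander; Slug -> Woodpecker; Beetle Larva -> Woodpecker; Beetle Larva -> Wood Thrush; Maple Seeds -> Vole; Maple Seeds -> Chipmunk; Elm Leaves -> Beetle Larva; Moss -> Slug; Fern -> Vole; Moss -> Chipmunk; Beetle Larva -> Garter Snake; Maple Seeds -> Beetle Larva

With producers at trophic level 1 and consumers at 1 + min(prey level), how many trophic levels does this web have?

3

Producers (level 1): Maple Seeds, Elm Leaves, Moss, Fern.
Following each consumer down to its lowest-level prey: Moss → Slug → Shrew (levels 1 through 3).
All prey of Shrew (Slug 2, Chipmunk 2) are at level 2 or above, so Shrew is at level 1 + 2 = 3.
Every consumer has at least one prey at level 2 or below, so none exceeds level 3.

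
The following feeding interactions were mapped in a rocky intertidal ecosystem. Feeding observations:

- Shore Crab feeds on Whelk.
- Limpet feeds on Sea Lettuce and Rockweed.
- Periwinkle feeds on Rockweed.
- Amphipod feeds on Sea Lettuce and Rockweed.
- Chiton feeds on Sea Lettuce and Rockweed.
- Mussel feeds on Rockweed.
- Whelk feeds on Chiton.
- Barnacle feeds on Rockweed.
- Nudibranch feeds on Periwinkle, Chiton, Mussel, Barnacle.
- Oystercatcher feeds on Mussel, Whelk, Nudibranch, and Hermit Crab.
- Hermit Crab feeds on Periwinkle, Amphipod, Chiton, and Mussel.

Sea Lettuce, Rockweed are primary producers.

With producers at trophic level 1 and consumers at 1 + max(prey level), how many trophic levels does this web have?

4

Producers (level 1): Sea Lettuce, Rockweed.
Sea Lettuce → Chiton → Whelk → Shore Crab gives Shore Crab level 4.
No species has a prey at level 4, so no species reaches level 5.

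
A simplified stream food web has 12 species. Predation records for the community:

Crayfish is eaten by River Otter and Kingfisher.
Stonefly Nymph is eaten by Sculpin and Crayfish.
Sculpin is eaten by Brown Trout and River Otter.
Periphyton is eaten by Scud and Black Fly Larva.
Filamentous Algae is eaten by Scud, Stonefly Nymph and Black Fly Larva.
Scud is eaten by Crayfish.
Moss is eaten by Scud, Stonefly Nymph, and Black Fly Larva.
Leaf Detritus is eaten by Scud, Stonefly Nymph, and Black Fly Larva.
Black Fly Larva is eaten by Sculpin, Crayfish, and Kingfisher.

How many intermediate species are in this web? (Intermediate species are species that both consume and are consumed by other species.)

Intermediate species (has both prey and predators): Stonefly Nymph, Scud, Black Fly Larva, Sculpin, Crayfish.
Count: 5.

5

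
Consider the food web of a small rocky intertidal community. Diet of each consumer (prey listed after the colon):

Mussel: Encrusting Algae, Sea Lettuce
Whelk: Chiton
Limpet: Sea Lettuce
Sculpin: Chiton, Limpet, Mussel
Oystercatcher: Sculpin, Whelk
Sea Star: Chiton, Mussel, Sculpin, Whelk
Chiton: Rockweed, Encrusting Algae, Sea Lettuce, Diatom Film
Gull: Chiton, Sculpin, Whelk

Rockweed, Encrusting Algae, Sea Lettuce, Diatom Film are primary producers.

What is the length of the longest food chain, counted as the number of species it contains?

4 species

One longest chain: Rockweed → Chiton → Whelk → Gull.
It has 4 species and 3 links.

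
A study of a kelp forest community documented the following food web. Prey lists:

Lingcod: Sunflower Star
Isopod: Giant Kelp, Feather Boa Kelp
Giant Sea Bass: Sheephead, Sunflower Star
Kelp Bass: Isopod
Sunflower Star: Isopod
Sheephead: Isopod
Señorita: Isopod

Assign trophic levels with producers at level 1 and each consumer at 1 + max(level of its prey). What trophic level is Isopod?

Giant Kelp is a producer → level 1.
Isopod eats Giant Kelp (level 1); other prey at levels: Feather Boa Kelp 1 → level 2.

Trophic level 2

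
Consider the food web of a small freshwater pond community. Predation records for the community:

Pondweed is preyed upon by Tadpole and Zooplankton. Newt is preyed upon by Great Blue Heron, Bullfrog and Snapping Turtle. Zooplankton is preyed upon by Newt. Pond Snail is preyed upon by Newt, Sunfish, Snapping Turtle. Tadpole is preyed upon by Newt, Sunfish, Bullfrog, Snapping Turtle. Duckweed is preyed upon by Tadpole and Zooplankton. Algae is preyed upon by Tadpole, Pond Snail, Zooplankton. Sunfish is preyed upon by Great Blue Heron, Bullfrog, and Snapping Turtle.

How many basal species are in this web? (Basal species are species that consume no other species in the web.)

Basal species (no prey listed): Pondweed, Algae, Duckweed.
Count: 3.

3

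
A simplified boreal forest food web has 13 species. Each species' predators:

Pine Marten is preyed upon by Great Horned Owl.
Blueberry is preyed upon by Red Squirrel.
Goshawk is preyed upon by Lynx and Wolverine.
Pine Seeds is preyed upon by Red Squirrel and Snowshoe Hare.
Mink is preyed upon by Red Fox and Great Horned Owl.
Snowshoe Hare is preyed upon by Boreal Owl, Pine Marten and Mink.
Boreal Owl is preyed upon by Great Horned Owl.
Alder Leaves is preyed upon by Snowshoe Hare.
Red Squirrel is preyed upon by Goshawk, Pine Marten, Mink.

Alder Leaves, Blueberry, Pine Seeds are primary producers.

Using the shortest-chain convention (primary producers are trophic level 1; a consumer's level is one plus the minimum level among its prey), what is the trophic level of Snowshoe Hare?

Trophic level 2

Alder Leaves is a producer → level 1.
Snowshoe Hare eats Alder Leaves → level 2.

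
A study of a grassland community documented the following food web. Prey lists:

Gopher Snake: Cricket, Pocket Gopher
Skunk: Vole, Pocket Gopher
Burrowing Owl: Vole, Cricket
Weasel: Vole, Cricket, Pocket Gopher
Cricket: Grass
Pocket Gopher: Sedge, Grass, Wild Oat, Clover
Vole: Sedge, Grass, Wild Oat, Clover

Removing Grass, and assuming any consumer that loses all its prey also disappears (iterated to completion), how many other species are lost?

Remove Grass.
Round 1: Cricket (all prey gone) → extinct.
No further losses. Total secondary extinctions: 1.

1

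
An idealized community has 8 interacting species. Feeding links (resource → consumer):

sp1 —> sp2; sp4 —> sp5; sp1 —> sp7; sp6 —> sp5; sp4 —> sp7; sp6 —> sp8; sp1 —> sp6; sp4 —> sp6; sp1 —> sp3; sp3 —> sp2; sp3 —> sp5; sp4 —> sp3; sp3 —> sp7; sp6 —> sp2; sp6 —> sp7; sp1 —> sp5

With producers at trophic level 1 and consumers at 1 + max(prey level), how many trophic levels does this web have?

3

Producers (level 1): sp1, sp4.
sp1 → sp3 → sp7 gives sp7 level 3.
No species has a prey at level 3, so no species reaches level 4.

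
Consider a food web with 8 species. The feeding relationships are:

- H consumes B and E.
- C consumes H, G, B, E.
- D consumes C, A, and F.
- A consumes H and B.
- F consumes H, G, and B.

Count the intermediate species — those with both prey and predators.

4

Intermediate species (has both prey and predators): H, A, F, C.
Count: 4.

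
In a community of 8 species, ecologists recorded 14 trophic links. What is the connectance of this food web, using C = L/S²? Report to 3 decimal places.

The web has S = 8 species and L = 14 feeding links.
C = L / S² = 14 / 64 = 0.2188 ≈ 0.219.

C = 0.219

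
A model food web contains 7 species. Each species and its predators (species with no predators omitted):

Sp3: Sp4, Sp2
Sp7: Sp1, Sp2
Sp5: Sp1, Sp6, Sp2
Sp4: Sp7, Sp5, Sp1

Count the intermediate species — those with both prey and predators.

Intermediate species (has both prey and predators): Sp4, Sp7, Sp5.
Count: 3.

3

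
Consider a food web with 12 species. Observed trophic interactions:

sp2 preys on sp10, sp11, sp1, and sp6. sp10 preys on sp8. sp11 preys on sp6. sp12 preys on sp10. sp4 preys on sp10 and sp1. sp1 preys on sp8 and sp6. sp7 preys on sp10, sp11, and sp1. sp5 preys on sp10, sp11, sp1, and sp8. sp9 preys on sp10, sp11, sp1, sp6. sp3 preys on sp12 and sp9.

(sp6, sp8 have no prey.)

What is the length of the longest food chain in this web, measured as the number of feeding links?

3 links

One longest chain: sp8 → sp10 → sp9 → sp3.
It has 4 species and 3 links.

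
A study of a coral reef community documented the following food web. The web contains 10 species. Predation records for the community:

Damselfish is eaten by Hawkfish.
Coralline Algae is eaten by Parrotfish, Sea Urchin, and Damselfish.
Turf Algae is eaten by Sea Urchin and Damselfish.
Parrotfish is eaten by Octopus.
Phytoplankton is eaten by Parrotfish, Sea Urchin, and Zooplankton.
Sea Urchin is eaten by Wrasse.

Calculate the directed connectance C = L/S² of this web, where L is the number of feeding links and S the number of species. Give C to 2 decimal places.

C = 0.11

The web has S = 10 species and L = 11 feeding links.
C = L / S² = 11 / 100 = 0.1100 ≈ 0.11.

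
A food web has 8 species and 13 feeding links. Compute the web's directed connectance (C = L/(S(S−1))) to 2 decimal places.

The web has S = 8 species and L = 13 feeding links.
C = L / (S(S−1)) = 13 / 56 = 0.2321 ≈ 0.23.

C = 0.23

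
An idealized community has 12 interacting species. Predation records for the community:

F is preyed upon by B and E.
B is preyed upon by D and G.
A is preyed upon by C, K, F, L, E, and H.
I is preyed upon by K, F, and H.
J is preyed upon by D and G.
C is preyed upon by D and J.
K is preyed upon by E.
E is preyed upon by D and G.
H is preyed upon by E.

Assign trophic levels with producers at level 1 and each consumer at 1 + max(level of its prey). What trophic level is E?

Trophic level 3

I is a producer → level 1.
F eats I (level 1); other prey at levels: A 1 → level 2.
E eats F (level 2); other prey at levels: A 1, K 2, H 2 → level 3.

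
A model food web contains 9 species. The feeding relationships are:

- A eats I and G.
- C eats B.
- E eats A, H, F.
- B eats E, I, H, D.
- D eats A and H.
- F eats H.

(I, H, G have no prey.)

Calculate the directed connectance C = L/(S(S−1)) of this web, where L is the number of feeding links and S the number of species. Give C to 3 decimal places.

C = 0.181

The web has S = 9 species and L = 13 feeding links.
C = L / (S(S−1)) = 13 / 72 = 0.1806 ≈ 0.181.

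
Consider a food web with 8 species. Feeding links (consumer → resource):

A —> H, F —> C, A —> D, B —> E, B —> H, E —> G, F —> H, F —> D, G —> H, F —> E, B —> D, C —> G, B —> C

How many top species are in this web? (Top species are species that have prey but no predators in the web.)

3

Top species (has prey, but nothing eats it): A, B, F.
Count: 3.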